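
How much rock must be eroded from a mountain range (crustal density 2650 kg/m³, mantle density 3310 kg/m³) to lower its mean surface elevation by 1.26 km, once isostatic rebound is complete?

Net drop Δ = e − u = e − e ρ_c/ρ_m = e (ρ_m − ρ_c)/ρ_m.
e = Δ ρ_m/(ρ_m − ρ_c) = 1.26 km × 3310/660 = 6.32 km.

6.32 km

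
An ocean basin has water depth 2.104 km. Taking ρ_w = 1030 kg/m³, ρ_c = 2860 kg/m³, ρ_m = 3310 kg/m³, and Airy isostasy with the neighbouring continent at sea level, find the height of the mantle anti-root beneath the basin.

8.56 km

In Airy isostatic equilibrium: replacing crust with seawater at the top is compensated by replacing crust with mantle at the base: d (ρ_c − ρ_w) = a (ρ_m − ρ_c).
a = d (ρ_c − ρ_w)/(ρ_m − ρ_c) = 2.104 km × 1830/450 = 8.56 km.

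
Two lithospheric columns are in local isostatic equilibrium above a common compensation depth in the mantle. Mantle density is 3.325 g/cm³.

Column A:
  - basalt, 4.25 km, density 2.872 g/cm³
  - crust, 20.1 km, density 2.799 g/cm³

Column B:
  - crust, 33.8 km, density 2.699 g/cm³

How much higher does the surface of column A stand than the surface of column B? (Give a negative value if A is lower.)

−2.6 km

For any compensation level in the mantle, the mantle terms cancel and isostasy reduces to e = (Σt_A − Σt_B) − (Σ(ρt)_A − Σ(ρt)_B) / ρ_m.
Σt_A = 24.35 km; Σt_B = 33.8 km; Σ(ρt)_A = 68.4659; Σ(ρt)_B = 91.2262 (in km·g/cm³).
e = (24.35 − 33.8) − (68.4659 − 91.2262) / 3.325 = −2.6 km.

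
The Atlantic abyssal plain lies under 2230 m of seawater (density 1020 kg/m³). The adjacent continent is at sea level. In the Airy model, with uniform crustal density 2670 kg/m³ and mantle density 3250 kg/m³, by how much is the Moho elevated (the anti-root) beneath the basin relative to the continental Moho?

6340 m

In Airy isostatic equilibrium: replacing crust with seawater at the top is compensated by replacing crust with mantle at the base: d (ρ_c − ρ_w) = a (ρ_m − ρ_c).
a = d (ρ_c − ρ_w)/(ρ_m − ρ_c) = 2230 m × 1650/580 = 6340 m.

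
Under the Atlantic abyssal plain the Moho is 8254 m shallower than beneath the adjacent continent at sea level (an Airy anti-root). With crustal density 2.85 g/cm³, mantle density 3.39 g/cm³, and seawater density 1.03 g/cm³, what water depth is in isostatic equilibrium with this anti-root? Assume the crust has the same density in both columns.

2450 m

Replacing a thickness d of crust by seawater at the top must be balanced by replacing crust with mantle at the base: d (ρ_c − ρ_w) = a (ρ_m − ρ_c).
d = a (ρ_m − ρ_c)/(ρ_c − ρ_w) = 8254 m × 0.54/1.82 = 2450 m.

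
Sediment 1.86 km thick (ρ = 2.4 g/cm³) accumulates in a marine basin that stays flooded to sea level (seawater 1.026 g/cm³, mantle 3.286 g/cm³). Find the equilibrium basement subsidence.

1.13 km

Submarine loading: the sediment displaces seawater, and the subsidence is in turn flooded, so s (ρ_m − ρ_w) = t (ρ_sed − ρ_w).
s = 1.86 km × (2.4 − 1.026) / (3.286 − 1.026) = 1.13 km.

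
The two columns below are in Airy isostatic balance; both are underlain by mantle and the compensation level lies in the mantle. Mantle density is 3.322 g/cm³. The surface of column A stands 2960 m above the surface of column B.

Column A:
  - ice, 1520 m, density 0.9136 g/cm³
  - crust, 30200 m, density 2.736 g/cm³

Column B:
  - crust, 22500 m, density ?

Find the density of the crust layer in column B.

Take the compensation level at the base of the deeper column (depth z_c below the surface of column A) and equate Σ ρ_i t_i down to z_c; mantle fills any gap and the z_c terms cancel.
Column A: 1520×0.9136 + 30200×2.736 + (z_c − 31720)×3.322
Column B: 2960×0 + 22500×ρ + (z_c − 2960 − 22500)×3.322
The z_c×3.322 term appears on both sides and cancels. Collect the known terms of each column as K = Σ(ρt)_known − 3.322 × (depth of known layers): K_A = 84015.872 − 3.322×31720 = −21357.968; K_B = 0 − 3.322×(2960 + 22500) = −84578.12.
Balance: K_A = K_B + 22500×ρ, so ρ = (K_A − K_B)/22500 = 63220.2/22500 = 2.81 g/cm³.

2.81 g/cm³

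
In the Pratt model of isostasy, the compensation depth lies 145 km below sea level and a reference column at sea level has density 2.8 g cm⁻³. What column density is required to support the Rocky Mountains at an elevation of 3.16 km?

2.74 g cm⁻³

Pratt balance: ρ_ref D = ρ (D + h).
ρ = ρ_ref D/(D + h) = 2.8 × 145 km/(145 km + 3.16 km) = 2.74 g cm⁻³.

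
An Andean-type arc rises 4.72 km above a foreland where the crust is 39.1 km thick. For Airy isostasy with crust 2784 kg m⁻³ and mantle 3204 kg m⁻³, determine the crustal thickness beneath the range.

75.1 km

Root depth r = h ρ_c / (ρ_m − ρ_c) = 4.72 km × 2784 / 420 = 31.29 km.
Total thickness = T + h + r = 39.1 km + 4.72 km + 31.29 km = 75.1 km.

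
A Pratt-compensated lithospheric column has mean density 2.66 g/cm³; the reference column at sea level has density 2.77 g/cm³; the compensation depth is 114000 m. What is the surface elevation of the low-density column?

4710 m

ρ_ref D = ρ (D + h) → h = D (ρ_ref − ρ)/ρ.
h = 114000 m × (2.77 − 2.66)/2.66 = 4710 m.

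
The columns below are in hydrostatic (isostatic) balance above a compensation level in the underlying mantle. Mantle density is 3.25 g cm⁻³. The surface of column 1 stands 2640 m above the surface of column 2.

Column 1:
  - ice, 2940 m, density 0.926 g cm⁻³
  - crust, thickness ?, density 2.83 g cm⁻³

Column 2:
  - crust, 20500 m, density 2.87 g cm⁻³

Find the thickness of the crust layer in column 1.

Take the compensation level at the base of the deeper column (depth z_c below the surface of column 1) and equate Σ ρ_i t_i down to z_c; mantle fills any gap and the z_c terms cancel.
Column 1: 2940×0.926 + x×2.83 + (z_c − 2940 − x)×3.25
Column 2: 2640×0 + 20500×2.87 + (z_c − 2640 − 20500)×3.25
The z_c×3.25 term appears on both sides and cancels. Collect the known terms of each column as K = Σ(ρt)_known − 3.25 × (depth of known layers): K_1 = 2722.44 − 3.25×2940 = −6832.56; K_2 = 58835 − 3.25×(2640 + 20500) = −16370.
Balance: K_1 − x×(3.25 − 2.83) = K_2, so x = (K_1 − K_2)/(3.25 − 2.83) = 9537.44/0.42 = 22700 m.

22700 m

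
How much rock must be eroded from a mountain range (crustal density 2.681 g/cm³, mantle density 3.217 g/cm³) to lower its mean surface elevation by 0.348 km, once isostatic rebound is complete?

2.09 km

Net drop Δ = e − u = e − e ρ_c/ρ_m = e (ρ_m − ρ_c)/ρ_m.
e = Δ ρ_m/(ρ_m − ρ_c) = 0.348 km × 3.217/0.536 = 2.09 km.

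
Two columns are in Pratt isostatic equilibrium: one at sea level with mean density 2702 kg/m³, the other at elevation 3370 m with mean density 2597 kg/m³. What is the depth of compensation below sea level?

83400 m

ρ_ref D = ρ (D + h) → D (ρ_ref − ρ) = ρ h.
D = ρ h/(ρ_ref − ρ) = 2597 × 3370 m/(2702 − 2597) = 83400 m.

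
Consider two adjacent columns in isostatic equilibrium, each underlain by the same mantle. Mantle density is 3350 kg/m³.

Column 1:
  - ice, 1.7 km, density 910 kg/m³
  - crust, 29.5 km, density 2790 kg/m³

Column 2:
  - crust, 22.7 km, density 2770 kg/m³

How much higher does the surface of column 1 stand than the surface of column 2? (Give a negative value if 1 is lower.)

For any compensation level in the mantle, the mantle terms cancel and isostasy reduces to e = (Σt_1 − Σt_2) − (Σ(ρt)_1 − Σ(ρt)_2) / ρ_m.
Σt_1 = 31.2 km; Σt_2 = 22.7 km; Σ(ρt)_1 = 83852; Σ(ρt)_2 = 62879 (in km·kg/m³).
e = (31.2 − 22.7) − (83852 − 62879) / 3350 = 2.24 km.

2.24 km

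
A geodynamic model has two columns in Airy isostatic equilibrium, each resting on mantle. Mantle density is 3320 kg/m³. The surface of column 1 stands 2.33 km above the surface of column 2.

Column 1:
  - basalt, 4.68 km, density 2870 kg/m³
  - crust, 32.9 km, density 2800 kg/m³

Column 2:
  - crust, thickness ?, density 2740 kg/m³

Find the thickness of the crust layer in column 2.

Take the compensation level at the base of the deeper column (depth z_c below the surface of column 1) and equate Σ ρ_i t_i down to z_c; mantle fills any gap and the z_c terms cancel.
Column 1: 4.68×2870 + 32.9×2800 + (z_c − 37.58)×3320
Column 2: 2.33×0 + x×2740 + (z_c − 2.33 − 0 − x)×3320
The z_c×3320 term appears on both sides and cancels. Collect the known terms of each column as K = Σ(ρt)_known − 3320 × (depth of known layers): K_1 = 105551.6 − 3320×37.58 = −19214; K_2 = 0 − 3320×(2.33 + 0) = −7735.6.
Balance: K_1 = K_2 − x×(3320 − 2740), so x = (K_2 − K_1)/(3320 − 2740) = 11478.4/580 = 19.8 km.

19.8 km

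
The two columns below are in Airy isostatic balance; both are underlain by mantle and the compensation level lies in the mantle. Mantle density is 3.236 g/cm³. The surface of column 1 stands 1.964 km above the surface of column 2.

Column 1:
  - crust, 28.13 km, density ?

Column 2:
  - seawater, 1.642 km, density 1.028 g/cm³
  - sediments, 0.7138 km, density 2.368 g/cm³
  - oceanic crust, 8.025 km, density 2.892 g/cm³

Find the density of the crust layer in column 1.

Take the compensation level at the base of the deeper column (depth z_c below the surface of column 1) and equate Σ ρ_i t_i down to z_c; mantle fills any gap and the z_c terms cancel.
Column 1: 28.13×ρ + (z_c − 28.13)×3.236
Column 2: 1.964×0 + 1.642×1.028 + 0.7138×2.368 + 8.025×2.892 + (z_c − 1.964 − 10.3808)×3.236
The z_c×3.236 term appears on both sides and cancels. Collect the known terms of each column as K = Σ(ρt)_known − 3.236 × (depth of known layers): K_1 = 0 − 3.236×28.13 = −91.02868; K_2 = 26.5865544 − 3.236×(1.964 + 10.3808) = −13.3612184.
Balance: K_1 + 28.13×ρ = K_2, so ρ = (K_2 − K_1)/28.13 = 77.6675/28.13 = 2.76 g/cm³.

2.76 g/cm³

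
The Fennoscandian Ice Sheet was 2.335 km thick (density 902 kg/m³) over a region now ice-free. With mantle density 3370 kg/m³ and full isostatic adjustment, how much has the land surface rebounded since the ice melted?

Removing the load lets mantle flow back in; uplift u satisfies ρ_ice t = ρ_m u.
u = t ρ_ice/ρ_m = 2.335 km × 902/3370 = 0.625 km.

0.625 km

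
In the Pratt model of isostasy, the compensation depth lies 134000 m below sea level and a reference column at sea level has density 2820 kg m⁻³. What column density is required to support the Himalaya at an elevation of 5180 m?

2720 kg m⁻³

Pratt balance: ρ_ref D = ρ (D + h).
ρ = ρ_ref D/(D + h) = 2820 × 134000 m/(134000 m + 5180 m) = 2720 kg m⁻³.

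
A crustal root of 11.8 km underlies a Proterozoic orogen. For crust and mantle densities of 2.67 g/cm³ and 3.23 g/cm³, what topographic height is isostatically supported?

2.47 km

In Airy isostatic equilibrium: ρ_c h = (ρ_m − ρ_c) r.
h = r (ρ_m − ρ_c) / ρ_c = 11.8 km × (3.23 − 2.67) / 2.67 = 2.47 km.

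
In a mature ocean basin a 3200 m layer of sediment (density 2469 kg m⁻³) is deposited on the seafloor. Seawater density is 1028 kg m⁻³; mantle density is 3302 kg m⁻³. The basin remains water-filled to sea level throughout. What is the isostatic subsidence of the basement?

Submarine loading: the sediment displaces seawater, and the subsidence is in turn flooded, so s (ρ_m − ρ_w) = t (ρ_sed − ρ_w).
s = 3200 m × (2469 − 1028) / (3302 − 1028) = 2030 m.

2030 m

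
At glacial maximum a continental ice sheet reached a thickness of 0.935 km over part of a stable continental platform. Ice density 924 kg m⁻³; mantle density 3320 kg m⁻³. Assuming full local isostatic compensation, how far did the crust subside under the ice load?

0.26 km

In Airy isostatic equilibrium: the ice load ρ_ice t is balanced by mantle displaced below, ρ_m s.
s = t ρ_ice / ρ_m = 0.935 km × 924/3320 = 0.26 km.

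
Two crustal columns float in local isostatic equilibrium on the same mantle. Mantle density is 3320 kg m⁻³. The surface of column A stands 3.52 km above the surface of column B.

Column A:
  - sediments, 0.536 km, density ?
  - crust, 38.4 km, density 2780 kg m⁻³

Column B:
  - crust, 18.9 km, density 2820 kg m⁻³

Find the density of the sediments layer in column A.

2570 kg m⁻³

Take the compensation level at the base of the deeper column (depth z_c below the surface of column A) and equate Σ ρ_i t_i down to z_c; mantle fills any gap and the z_c terms cancel.
Column A: 0.536×ρ + 38.4×2780 + (z_c − 38.936)×3320
Column B: 3.52×0 + 18.9×2820 + (z_c − 3.52 − 18.9)×3320
The z_c×3320 term appears on both sides and cancels. Collect the known terms of each column as K = Σ(ρt)_known − 3320 × (depth of known layers): K_A = 106752 − 3320×38.936 = −22515.52; K_B = 53298 − 3320×(3.52 + 18.9) = −21136.4.
Balance: K_A + 0.536×ρ = K_B, so ρ = (K_B − K_A)/0.536 = 1379.12/0.536 = 2570 kg m⁻³.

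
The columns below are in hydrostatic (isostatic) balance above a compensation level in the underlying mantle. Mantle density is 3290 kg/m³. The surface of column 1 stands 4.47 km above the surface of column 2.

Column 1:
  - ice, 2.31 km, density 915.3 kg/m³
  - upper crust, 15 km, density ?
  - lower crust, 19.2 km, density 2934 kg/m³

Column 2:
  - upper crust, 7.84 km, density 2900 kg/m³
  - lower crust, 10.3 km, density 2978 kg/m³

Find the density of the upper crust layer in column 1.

2710 kg/m³

Take the compensation level at the base of the deeper column (depth z_c below the surface of column 1) and equate Σ ρ_i t_i down to z_c; mantle fills any gap and the z_c terms cancel.
Column 1: 2.31×915.3 + 15×ρ + 19.2×2934 + (z_c − 36.51)×3290
Column 2: 4.47×0 + 7.84×2900 + 10.3×2978 + (z_c − 4.47 − 18.14)×3290
The z_c×3290 term appears on both sides and cancels. Collect the known terms of each column as K = Σ(ρt)_known − 3290 × (depth of known layers): K_1 = 58447.143 − 3290×36.51 = −61670.757; K_2 = 53409.4 − 3290×(4.47 + 18.14) = −20977.5.
Balance: K_1 + 15×ρ = K_2, so ρ = (K_2 − K_1)/15 = 40693.3/15 = 2710 kg/m³.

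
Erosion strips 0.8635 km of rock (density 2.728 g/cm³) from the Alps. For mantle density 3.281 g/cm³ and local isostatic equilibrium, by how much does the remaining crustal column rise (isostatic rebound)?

0.718 km

Unloading: uplift u = e ρ_c/ρ_m = 0.8635 km × 2.728/3.281 = 0.718 km.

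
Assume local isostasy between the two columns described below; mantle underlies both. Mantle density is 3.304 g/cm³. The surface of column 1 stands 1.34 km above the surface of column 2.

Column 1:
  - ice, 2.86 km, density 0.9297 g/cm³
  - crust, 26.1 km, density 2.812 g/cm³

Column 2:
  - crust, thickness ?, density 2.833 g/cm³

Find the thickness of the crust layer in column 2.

32.3 km

Take the compensation level at the base of the deeper column (depth z_c below the surface of column 1) and equate Σ ρ_i t_i down to z_c; mantle fills any gap and the z_c terms cancel.
Column 1: 2.86×0.9297 + 26.1×2.812 + (z_c − 28.96)×3.304
Column 2: 1.34×0 + x×2.833 + (z_c − 1.34 − 0 − x)×3.304
The z_c×3.304 term appears on both sides and cancels. Collect the known terms of each column as K = Σ(ρt)_known − 3.304 × (depth of known layers): K_1 = 76.052142 − 3.304×28.96 = −19.631698; K_2 = 0 − 3.304×(1.34 + 0) = −4.42736.
Balance: K_1 = K_2 − x×(3.304 − 2.833), so x = (K_2 − K_1)/(3.304 − 2.833) = 15.2043/0.471 = 32.3 km.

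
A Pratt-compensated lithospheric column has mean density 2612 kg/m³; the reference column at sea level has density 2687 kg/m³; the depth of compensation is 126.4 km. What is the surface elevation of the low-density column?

ρ_ref D = ρ (D + h) → h = D (ρ_ref − ρ)/ρ.
h = 126.4 km × (2687 − 2612)/2612 = 3.63 km.

3.63 km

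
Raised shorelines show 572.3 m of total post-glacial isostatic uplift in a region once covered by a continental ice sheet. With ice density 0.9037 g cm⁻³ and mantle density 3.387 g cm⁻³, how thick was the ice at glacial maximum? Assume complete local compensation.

u = t ρ_ice/ρ_m → t = u ρ_m/ρ_ice = 572.3 m × 3.387/0.9037 = 2140 m.

2140 m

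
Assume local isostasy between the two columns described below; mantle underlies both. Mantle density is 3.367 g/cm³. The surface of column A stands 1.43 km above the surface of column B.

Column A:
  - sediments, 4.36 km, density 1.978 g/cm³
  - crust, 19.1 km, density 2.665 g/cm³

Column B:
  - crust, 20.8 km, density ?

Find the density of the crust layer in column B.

2.66 g/cm³

Take the compensation level at the base of the deeper column (depth z_c below the surface of column A) and equate Σ ρ_i t_i down to z_c; mantle fills any gap and the z_c terms cancel.
Column A: 4.36×1.978 + 19.1×2.665 + (z_c − 23.46)×3.367
Column B: 1.43×0 + 20.8×ρ + (z_c − 1.43 − 20.8)×3.367
The z_c×3.367 term appears on both sides and cancels. Collect the known terms of each column as K = Σ(ρt)_known − 3.367 × (depth of known layers): K_A = 59.52558 − 3.367×23.46 = −19.46424; K_B = 0 − 3.367×(1.43 + 20.8) = −74.84841.
Balance: K_A = K_B + 20.8×ρ, so ρ = (K_A − K_B)/20.8 = 55.3842/20.8 = 2.66 g/cm³.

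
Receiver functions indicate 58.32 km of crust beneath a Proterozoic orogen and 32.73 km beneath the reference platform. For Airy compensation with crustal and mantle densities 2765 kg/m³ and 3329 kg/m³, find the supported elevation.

Excess crust Δ = 58.32 km − 32.73 km = 25.59 km, split between elevation h and root r with h + r = Δ.
Airy balance ρ_c h = (ρ_m − ρ_c) r gives r = h ρ_c/(ρ_m − ρ_c), so h (1 + ρ_c/(ρ_m − ρ_c)) = Δ, i.e. h = Δ (ρ_m − ρ_c)/ρ_m.
h = 25.59 km × 564/3329 = 4.34 km.

4.34 km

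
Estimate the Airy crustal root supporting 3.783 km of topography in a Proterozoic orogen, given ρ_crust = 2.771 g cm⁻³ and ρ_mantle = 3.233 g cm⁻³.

In Airy isostatic equilibrium: the weight of the topography is balanced by the buoyancy of the root, ρ_c h = (ρ_m − ρ_c) r.
r = h · ρ_c / (ρ_m − ρ_c) = 3.783 km × 2.771 / (3.233 − 2.771) = 22.7 km.

22.7 km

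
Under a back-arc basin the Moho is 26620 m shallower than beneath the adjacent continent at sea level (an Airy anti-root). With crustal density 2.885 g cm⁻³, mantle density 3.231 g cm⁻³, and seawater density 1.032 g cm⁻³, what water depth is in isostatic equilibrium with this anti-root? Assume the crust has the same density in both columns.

Replacing a thickness d of crust by seawater at the top must be balanced by replacing crust with mantle at the base: d (ρ_c − ρ_w) = a (ρ_m − ρ_c).
d = a (ρ_m − ρ_c)/(ρ_c − ρ_w) = 26620 m × 0.346/1.853 = 4970 m.

4970 m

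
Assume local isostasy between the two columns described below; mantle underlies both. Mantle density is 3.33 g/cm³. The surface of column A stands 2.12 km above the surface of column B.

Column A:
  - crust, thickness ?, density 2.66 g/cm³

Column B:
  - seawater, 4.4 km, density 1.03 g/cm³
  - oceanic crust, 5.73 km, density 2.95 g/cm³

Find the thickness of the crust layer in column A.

28.9 km

Take the compensation level at the base of the deeper column (depth z_c below the surface of column A) and equate Σ ρ_i t_i down to z_c; mantle fills any gap and the z_c terms cancel.
Column A: x×2.66 + (z_c − 0 − x)×3.33
Column B: 2.12×0 + 4.4×1.03 + 5.73×2.95 + (z_c − 2.12 − 10.13)×3.33
The z_c×3.33 term appears on both sides and cancels. Collect the known terms of each column as K = Σ(ρt)_known − 3.33 × (depth of known layers): K_A = 0 − 3.33×0 = 0; K_B = 21.4355 − 3.33×(2.12 + 10.13) = −19.357.
Balance: K_A − x×(3.33 − 2.66) = K_B, so x = (K_A − K_B)/(3.33 − 2.66) = 19.357/0.67 = 28.9 km.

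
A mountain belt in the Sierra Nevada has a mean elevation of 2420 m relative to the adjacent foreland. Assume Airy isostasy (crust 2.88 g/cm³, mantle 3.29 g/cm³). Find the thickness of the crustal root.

By Archimedes' principle applied to the lithosphere: the weight of the topography is balanced by the buoyancy of the root, ρ_c h = (ρ_m − ρ_c) r.
r = h · ρ_c / (ρ_m − ρ_c) = 2420 m × 2.88 / (3.29 − 2.88) = 17000 m.

17000 m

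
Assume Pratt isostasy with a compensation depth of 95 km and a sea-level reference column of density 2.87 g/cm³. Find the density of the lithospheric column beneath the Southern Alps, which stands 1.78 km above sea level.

Pratt balance: ρ_ref D = ρ (D + h).
ρ = ρ_ref D/(D + h) = 2.87 × 95 km/(95 km + 1.78 km) = 2.82 g/cm³.

2.82 g/cm³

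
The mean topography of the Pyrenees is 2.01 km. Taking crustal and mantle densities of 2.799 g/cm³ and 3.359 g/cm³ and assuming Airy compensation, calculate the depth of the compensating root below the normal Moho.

In Airy isostatic equilibrium: the weight of the topography is balanced by the buoyancy of the root, ρ_c h = (ρ_m − ρ_c) r.
r = h · ρ_c / (ρ_m − ρ_c) = 2.01 km × 2.799 / (3.359 − 2.799) = 10 km.

10 km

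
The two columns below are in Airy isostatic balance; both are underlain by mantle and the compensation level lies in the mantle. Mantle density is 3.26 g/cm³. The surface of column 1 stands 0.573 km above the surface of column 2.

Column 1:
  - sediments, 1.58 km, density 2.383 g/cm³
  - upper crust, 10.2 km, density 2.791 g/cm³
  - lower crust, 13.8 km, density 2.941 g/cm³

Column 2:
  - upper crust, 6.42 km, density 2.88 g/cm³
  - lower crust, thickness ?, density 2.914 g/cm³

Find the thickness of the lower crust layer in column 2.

Take the compensation level at the base of the deeper column (depth z_c below the surface of column 1) and equate Σ ρ_i t_i down to z_c; mantle fills any gap and the z_c terms cancel.
Column 1: 1.58×2.383 + 10.2×2.791 + 13.8×2.941 + (z_c − 25.58)×3.26
Column 2: 0.573×0 + 6.42×2.88 + x×2.914 + (z_c − 0.573 − 6.42 − x)×3.26
The z_c×3.26 term appears on both sides and cancels. Collect the known terms of each column as K = Σ(ρt)_known − 3.26 × (depth of known layers): K_1 = 72.81914 − 3.26×25.58 = −10.57166; K_2 = 18.4896 − 3.26×(0.573 + 6.42) = −4.30758.
Balance: K_1 = K_2 − x×(3.26 − 2.914), so x = (K_2 − K_1)/(3.26 − 2.914) = 6.26408/0.346 = 18.1 km.

18.1 km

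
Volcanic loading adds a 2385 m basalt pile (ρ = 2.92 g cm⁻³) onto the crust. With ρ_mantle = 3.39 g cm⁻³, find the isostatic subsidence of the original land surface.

Subaerial loading: s = t ρ_load / ρ_m.
s = 2385 m × 2.92/3.39 = 2050 m.

2050 m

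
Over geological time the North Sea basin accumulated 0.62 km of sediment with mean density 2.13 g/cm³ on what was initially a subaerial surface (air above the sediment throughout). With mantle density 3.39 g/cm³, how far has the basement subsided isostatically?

Subaerial load: s = t ρ_sed / ρ_m = 0.62 km × 2.13/3.39 = 0.39 km.

0.39 km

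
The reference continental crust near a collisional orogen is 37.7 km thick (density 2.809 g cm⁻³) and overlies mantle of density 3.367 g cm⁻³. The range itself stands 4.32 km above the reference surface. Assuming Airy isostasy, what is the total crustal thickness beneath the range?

Root depth r = h ρ_c / (ρ_m − ρ_c) = 4.32 km × 2.809 / 0.558 = 21.75 km.
Total thickness = T + h + r = 37.7 km + 4.32 km + 21.75 km = 63.8 km.

63.8 km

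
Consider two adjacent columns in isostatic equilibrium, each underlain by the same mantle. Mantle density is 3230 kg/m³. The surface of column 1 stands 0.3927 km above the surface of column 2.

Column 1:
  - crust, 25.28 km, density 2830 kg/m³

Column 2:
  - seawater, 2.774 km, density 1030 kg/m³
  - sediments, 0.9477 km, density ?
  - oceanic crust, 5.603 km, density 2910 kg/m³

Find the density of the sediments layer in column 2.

Take the compensation level at the base of the deeper column (depth z_c below the surface of column 1) and equate Σ ρ_i t_i down to z_c; mantle fills any gap and the z_c terms cancel.
Column 1: 25.28×2830 + (z_c − 25.28)×3230
Column 2: 0.3927×0 + 2.774×1030 + 0.9477×ρ + 5.603×2910 + (z_c − 0.3927 − 9.3247)×3230
The z_c×3230 term appears on both sides and cancels. Collect the known terms of each column as K = Σ(ρt)_known − 3230 × (depth of known layers): K_1 = 71542.4 − 3230×25.28 = −10112; K_2 = 19161.95 − 3230×(0.3927 + 9.3247) = −12225.252.
Balance: K_1 = K_2 + 0.9477×ρ, so ρ = (K_1 − K_2)/0.9477 = 2113.25/0.9477 = 2230 kg/m³.

2230 kg/m³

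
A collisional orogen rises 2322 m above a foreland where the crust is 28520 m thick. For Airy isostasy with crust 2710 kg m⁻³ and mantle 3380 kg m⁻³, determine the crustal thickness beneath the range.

40200 m

Root depth r = h ρ_c / (ρ_m − ρ_c) = 2322 m × 2710 / 670 = 9392 m.
Total thickness = T + h + r = 28520 m + 2322 m + 9392 m = 40200 m.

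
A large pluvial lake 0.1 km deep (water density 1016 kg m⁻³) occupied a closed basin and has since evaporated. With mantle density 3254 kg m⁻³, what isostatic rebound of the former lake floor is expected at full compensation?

u = d ρ_w/ρ_m = 0.1 km × 1016/3254 = 0.0312 km.

0.0312 km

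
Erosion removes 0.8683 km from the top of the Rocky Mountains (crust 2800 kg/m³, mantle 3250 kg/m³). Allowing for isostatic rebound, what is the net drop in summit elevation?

0.12 km

Rebound u = e ρ_c/ρ_m = 0.8683 km × 2800/3250 = 0.7481 km.
Net surface drop = e − u = 0.8683 km − 0.7481 km = e (ρ_m − ρ_c)/ρ_m = 0.12 km.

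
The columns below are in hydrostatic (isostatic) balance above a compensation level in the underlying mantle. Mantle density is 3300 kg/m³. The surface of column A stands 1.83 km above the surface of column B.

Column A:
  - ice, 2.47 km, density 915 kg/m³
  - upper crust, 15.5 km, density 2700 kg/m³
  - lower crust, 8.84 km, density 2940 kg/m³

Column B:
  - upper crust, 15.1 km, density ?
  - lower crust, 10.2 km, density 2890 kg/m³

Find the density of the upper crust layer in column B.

2760 kg/m³

Take the compensation level at the base of the deeper column (depth z_c below the surface of column A) and equate Σ ρ_i t_i down to z_c; mantle fills any gap and the z_c terms cancel.
Column A: 2.47×915 + 15.5×2700 + 8.84×2940 + (z_c − 26.81)×3300
Column B: 1.83×0 + 15.1×ρ + 10.2×2890 + (z_c − 1.83 − 25.3)×3300
The z_c×3300 term appears on both sides and cancels. Collect the known terms of each column as K = Σ(ρt)_known − 3300 × (depth of known layers): K_A = 70099.65 − 3300×26.81 = −18373.35; K_B = 29478 − 3300×(1.83 + 25.3) = −60051.
Balance: K_A = K_B + 15.1×ρ, so ρ = (K_A − K_B)/15.1 = 41677.7/15.1 = 2760 kg/m³.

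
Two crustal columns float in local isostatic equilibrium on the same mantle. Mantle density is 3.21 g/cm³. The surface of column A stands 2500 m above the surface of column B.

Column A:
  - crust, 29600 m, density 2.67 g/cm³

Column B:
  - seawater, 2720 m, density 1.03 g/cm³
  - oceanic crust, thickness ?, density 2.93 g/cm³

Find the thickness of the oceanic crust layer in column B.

7250 m

Take the compensation level at the base of the deeper column (depth z_c below the surface of column A) and equate Σ ρ_i t_i down to z_c; mantle fills any gap and the z_c terms cancel.
Column A: 29600×2.67 + (z_c − 29600)×3.21
Column B: 2500×0 + 2720×1.03 + x×2.93 + (z_c − 2500 − 2720 − x)×3.21
The z_c×3.21 term appears on both sides and cancels. Collect the known terms of each column as K = Σ(ρt)_known − 3.21 × (depth of known layers): K_A = 79032 − 3.21×29600 = −15984; K_B = 2801.6 − 3.21×(2500 + 2720) = −13954.6.
Balance: K_A = K_B − x×(3.21 − 2.93), so x = (K_B − K_A)/(3.21 − 2.93) = 2029.4/0.28 = 7250 m.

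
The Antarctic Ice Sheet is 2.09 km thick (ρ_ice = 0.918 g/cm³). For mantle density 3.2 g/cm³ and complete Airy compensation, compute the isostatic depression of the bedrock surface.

0.6 km

Isostatic balance requires: the ice load ρ_ice t is balanced by mantle displaced below, ρ_m s.
s = t ρ_ice / ρ_m = 2.09 km × 0.918/3.2 = 0.6 km.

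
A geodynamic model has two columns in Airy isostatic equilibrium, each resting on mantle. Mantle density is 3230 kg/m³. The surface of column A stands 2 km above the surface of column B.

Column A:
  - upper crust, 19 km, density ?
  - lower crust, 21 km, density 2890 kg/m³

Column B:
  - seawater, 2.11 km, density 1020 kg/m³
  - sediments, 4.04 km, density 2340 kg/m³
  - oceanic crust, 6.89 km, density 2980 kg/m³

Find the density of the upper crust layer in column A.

2740 kg/m³

Take the compensation level at the base of the deeper column (depth z_c below the surface of column A) and equate Σ ρ_i t_i down to z_c; mantle fills any gap and the z_c terms cancel.
Column A: 19×ρ + 21×2890 + (z_c − 40)×3230
Column B: 2×0 + 2.11×1020 + 4.04×2340 + 6.89×2980 + (z_c − 2 − 13.04)×3230
The z_c×3230 term appears on both sides and cancels. Collect the known terms of each column as K = Σ(ρt)_known − 3230 × (depth of known layers): K_A = 60690 − 3230×40 = −68510; K_B = 32138 − 3230×(2 + 13.04) = −16441.2.
Balance: K_A + 19×ρ = K_B, so ρ = (K_B − K_A)/19 = 52068.8/19 = 2740 kg/m³.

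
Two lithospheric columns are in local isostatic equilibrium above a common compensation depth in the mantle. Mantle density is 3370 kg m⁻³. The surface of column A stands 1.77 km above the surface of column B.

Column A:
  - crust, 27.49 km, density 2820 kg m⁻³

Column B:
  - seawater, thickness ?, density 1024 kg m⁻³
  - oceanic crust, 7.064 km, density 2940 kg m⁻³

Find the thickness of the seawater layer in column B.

Take the compensation level at the base of the deeper column (depth z_c below the surface of column A) and equate Σ ρ_i t_i down to z_c; mantle fills any gap and the z_c terms cancel.
Column A: 27.49×2820 + (z_c − 27.49)×3370
Column B: 1.77×0 + x×1024 + 7.064×2940 + (z_c − 1.77 − 7.064 − x)×3370
The z_c×3370 term appears on both sides and cancels. Collect the known terms of each column as K = Σ(ρt)_known − 3370 × (depth of known layers): K_A = 77521.8 − 3370×27.49 = −15119.5; K_B = 20768.16 − 3370×(1.77 + 7.064) = −9002.42.
Balance: K_A = K_B − x×(3370 − 1024), so x = (K_B − K_A)/(3370 − 1024) = 6117.08/2346 = 2.61 km.

2.61 km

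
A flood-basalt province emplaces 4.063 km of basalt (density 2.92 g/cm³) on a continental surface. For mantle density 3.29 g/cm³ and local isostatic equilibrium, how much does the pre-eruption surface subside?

Subaerial loading: s = t ρ_load / ρ_m.
s = 4.063 km × 2.92/3.29 = 3.61 km.

3.61 km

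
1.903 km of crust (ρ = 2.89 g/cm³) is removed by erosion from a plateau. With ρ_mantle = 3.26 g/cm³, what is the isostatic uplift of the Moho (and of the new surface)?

Unloading: uplift u = e ρ_c/ρ_m = 1.903 km × 2.89/3.26 = 1.69 km.

1.69 km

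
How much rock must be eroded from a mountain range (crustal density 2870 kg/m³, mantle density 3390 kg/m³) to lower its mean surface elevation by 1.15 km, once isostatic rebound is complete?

7.5 km

Net drop Δ = e − u = e − e ρ_c/ρ_m = e (ρ_m − ρ_c)/ρ_m.
e = Δ ρ_m/(ρ_m − ρ_c) = 1.15 km × 3390/520 = 7.5 km.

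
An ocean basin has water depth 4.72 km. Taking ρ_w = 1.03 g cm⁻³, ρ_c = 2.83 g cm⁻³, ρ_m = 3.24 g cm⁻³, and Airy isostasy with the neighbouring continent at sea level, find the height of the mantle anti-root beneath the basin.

20.7 km

Equating mass per unit area of the two columns: replacing crust with seawater at the top is compensated by replacing crust with mantle at the base: d (ρ_c − ρ_w) = a (ρ_m − ρ_c).
a = d (ρ_c − ρ_w)/(ρ_m − ρ_c) = 4.72 km × 1.8/0.41 = 20.7 km.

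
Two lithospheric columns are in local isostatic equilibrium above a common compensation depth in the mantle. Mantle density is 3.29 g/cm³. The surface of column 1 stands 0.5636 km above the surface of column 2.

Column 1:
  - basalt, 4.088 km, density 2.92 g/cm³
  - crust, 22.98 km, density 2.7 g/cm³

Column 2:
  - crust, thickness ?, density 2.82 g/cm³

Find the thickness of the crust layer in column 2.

28.1 km

Take the compensation level at the base of the deeper column (depth z_c below the surface of column 1) and equate Σ ρ_i t_i down to z_c; mantle fills any gap and the z_c terms cancel.
Column 1: 4.088×2.92 + 22.98×2.7 + (z_c − 27.068)×3.29
Column 2: 0.5636×0 + x×2.82 + (z_c − 0.5636 − 0 − x)×3.29
The z_c×3.29 term appears on both sides and cancels. Collect the known terms of each column as K = Σ(ρt)_known − 3.29 × (depth of known layers): K_1 = 73.98296 − 3.29×27.068 = −15.07076; K_2 = 0 − 3.29×(0.5636 + 0) = −1.854244.
Balance: K_1 = K_2 − x×(3.29 − 2.82), so x = (K_2 − K_1)/(3.29 − 2.82) = 13.2165/0.47 = 28.1 km.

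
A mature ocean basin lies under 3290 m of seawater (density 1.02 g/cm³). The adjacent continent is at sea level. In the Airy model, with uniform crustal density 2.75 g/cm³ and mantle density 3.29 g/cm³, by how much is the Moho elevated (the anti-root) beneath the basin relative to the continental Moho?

By Archimedes' principle applied to the lithosphere: replacing crust with seawater at the top is compensated by replacing crust with mantle at the base: d (ρ_c − ρ_w) = a (ρ_m − ρ_c).
a = d (ρ_c − ρ_w)/(ρ_m − ρ_c) = 3290 m × 1.73/0.54 = 10500 m.

10500 m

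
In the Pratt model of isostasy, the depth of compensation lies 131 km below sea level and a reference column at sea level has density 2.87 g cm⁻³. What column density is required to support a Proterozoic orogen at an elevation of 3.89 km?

Pratt balance: ρ_ref D = ρ (D + h).
ρ = ρ_ref D/(D + h) = 2.87 × 131 km/(131 km + 3.89 km) = 2.79 g cm⁻³.

2.79 g cm⁻³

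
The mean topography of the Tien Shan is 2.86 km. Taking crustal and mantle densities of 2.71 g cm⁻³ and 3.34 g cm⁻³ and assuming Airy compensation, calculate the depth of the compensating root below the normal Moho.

12.3 km

In Airy isostatic equilibrium: the weight of the topography is balanced by the buoyancy of the root, ρ_c h = (ρ_m − ρ_c) r.
r = h · ρ_c / (ρ_m − ρ_c) = 2.86 km × 2.71 / (3.34 − 2.71) = 12.3 km.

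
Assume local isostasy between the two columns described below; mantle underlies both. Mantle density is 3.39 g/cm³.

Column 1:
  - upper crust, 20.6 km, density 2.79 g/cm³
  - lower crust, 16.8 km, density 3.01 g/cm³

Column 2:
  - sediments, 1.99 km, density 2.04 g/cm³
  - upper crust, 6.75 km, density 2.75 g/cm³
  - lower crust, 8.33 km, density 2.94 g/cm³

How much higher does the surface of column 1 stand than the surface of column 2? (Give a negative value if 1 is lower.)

2.36 km

For any compensation level in the mantle, the mantle terms cancel and isostasy reduces to e = (Σt_1 − Σt_2) − (Σ(ρt)_1 − Σ(ρt)_2) / ρ_m.
Σt_1 = 37.4 km; Σt_2 = 17.07 km; Σ(ρt)_1 = 108.042; Σ(ρt)_2 = 47.1123 (in km·g/cm³).
e = (37.4 − 17.07) − (108.042 − 47.1123) / 3.39 = 2.36 km.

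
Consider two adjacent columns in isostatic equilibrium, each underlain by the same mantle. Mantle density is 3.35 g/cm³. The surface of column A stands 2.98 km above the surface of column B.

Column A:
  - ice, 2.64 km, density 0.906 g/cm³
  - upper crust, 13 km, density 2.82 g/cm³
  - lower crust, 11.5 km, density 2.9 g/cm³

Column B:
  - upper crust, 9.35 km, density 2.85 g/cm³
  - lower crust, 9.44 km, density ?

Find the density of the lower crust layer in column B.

2.94 g/cm³

Take the compensation level at the base of the deeper column (depth z_c below the surface of column A) and equate Σ ρ_i t_i down to z_c; mantle fills any gap and the z_c terms cancel.
Column A: 2.64×0.906 + 13×2.82 + 11.5×2.9 + (z_c − 27.14)×3.35
Column B: 2.98×0 + 9.35×2.85 + 9.44×ρ + (z_c − 2.98 − 18.79)×3.35
The z_c×3.35 term appears on both sides and cancels. Collect the known terms of each column as K = Σ(ρt)_known − 3.35 × (depth of known layers): K_A = 72.40184 − 3.35×27.14 = −18.51716; K_B = 26.6475 − 3.35×(2.98 + 18.79) = −46.282.
Balance: K_A = K_B + 9.44×ρ, so ρ = (K_A − K_B)/9.44 = 27.7648/9.44 = 2.94 g/cm³.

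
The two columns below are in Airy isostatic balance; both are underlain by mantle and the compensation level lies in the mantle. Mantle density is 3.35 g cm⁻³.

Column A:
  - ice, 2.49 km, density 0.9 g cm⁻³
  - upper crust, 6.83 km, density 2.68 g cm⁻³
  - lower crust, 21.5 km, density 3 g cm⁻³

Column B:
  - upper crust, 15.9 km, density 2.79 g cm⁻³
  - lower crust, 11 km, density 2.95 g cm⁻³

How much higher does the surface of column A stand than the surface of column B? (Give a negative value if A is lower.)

For any compensation level in the mantle, the mantle terms cancel and isostasy reduces to e = (Σt_A − Σt_B) − (Σ(ρt)_A − Σ(ρt)_B) / ρ_m.
Σt_A = 30.82 km; Σt_B = 26.9 km; Σ(ρt)_A = 85.0454; Σ(ρt)_B = 76.811 (in km·g cm⁻³).
e = (30.82 − 26.9) − (85.0454 − 76.811) / 3.35 = 1.46 km.

1.46 km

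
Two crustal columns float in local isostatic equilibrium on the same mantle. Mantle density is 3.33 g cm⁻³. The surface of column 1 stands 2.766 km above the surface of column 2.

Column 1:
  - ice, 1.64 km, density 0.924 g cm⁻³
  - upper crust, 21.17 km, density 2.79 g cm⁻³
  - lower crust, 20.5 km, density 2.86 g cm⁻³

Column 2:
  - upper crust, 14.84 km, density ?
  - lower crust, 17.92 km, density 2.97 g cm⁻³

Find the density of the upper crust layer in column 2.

2.7 g cm⁻³

Take the compensation level at the base of the deeper column (depth z_c below the surface of column 1) and equate Σ ρ_i t_i down to z_c; mantle fills any gap and the z_c terms cancel.
Column 1: 1.64×0.924 + 21.17×2.79 + 20.5×2.86 + (z_c − 43.31)×3.33
Column 2: 2.766×0 + 14.84×ρ + 17.92×2.97 + (z_c − 2.766 − 32.76)×3.33
The z_c×3.33 term appears on both sides and cancels. Collect the known terms of each column as K = Σ(ρt)_known − 3.33 × (depth of known layers): K_1 = 119.20966 − 3.33×43.31 = −25.01264; K_2 = 53.2224 − 3.33×(2.766 + 32.76) = −65.07918.
Balance: K_1 = K_2 + 14.84×ρ, so ρ = (K_1 − K_2)/14.84 = 40.0665/14.84 = 2.7 g cm⁻³.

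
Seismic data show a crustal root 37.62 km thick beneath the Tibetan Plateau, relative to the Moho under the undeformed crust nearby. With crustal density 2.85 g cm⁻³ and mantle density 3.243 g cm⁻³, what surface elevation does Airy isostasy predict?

5.19 km

Balancing pressure at the compensation depth: ρ_c h = (ρ_m − ρ_c) r.
h = r (ρ_m − ρ_c) / ρ_c = 37.62 km × (3.243 − 2.85) / 2.85 = 5.19 km.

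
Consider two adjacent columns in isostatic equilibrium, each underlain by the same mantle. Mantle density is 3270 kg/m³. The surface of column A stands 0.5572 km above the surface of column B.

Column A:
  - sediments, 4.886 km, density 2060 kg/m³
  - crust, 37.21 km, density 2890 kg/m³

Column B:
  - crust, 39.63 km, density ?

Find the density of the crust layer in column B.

2810 kg/m³

Take the compensation level at the base of the deeper column (depth z_c below the surface of column A) and equate Σ ρ_i t_i down to z_c; mantle fills any gap and the z_c terms cancel.
Column A: 4.886×2060 + 37.21×2890 + (z_c − 42.096)×3270
Column B: 0.5572×0 + 39.63×ρ + (z_c − 0.5572 − 39.63)×3270
The z_c×3270 term appears on both sides and cancels. Collect the known terms of each column as K = Σ(ρt)_known − 3270 × (depth of known layers): K_A = 117602.06 − 3270×42.096 = −20051.86; K_B = 0 − 3270×(0.5572 + 39.63) = −131412.144.
Balance: K_A = K_B + 39.63×ρ, so ρ = (K_A − K_B)/39.63 = 111360/39.63 = 2810 kg/m³.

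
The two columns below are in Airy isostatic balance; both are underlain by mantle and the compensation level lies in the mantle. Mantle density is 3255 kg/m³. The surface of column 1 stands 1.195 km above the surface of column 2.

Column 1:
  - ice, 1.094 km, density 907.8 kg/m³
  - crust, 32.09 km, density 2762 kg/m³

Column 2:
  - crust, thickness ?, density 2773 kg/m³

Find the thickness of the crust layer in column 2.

Take the compensation level at the base of the deeper column (depth z_c below the surface of column 1) and equate Σ ρ_i t_i down to z_c; mantle fills any gap and the z_c terms cancel.
Column 1: 1.094×907.8 + 32.09×2762 + (z_c − 33.184)×3255
Column 2: 1.195×0 + x×2773 + (z_c − 1.195 − 0 − x)×3255
The z_c×3255 term appears on both sides and cancels. Collect the known terms of each column as K = Σ(ρt)_known − 3255 × (depth of known layers): K_1 = 89625.7132 − 3255×33.184 = −18388.2068; K_2 = 0 − 3255×(1.195 + 0) = −3889.725.
Balance: K_1 = K_2 − x×(3255 − 2773), so x = (K_2 − K_1)/(3255 − 2773) = 14498.5/482 = 30.1 km.

30.1 km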